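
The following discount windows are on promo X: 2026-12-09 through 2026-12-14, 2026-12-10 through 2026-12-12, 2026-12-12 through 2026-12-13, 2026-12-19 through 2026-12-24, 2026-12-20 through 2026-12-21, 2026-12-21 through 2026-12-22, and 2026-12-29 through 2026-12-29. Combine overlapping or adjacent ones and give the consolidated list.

2026-12-09 through 2026-12-14, 2026-12-19 through 2026-12-24, 2026-12-29 through 2026-12-29

2026-12-10 through 2026-12-12 overlaps/touches 2026-12-09 through 2026-12-14 → extend to 2026-12-09 through 2026-12-14.
2026-12-12 through 2026-12-13 overlaps/touches 2026-12-09 through 2026-12-14 → extend to 2026-12-09 through 2026-12-14.
2026-12-19 through 2026-12-24 is disjoint → start new block.
2026-12-20 through 2026-12-21 overlaps/touches 2026-12-19 through 2026-12-24 → extend to 2026-12-19 through 2026-12-24.
2026-12-21 through 2026-12-22 overlaps/touches 2026-12-19 through 2026-12-24 → extend to 2026-12-19 through 2026-12-24.
2026-12-29 through 2026-12-29 is disjoint → start new block.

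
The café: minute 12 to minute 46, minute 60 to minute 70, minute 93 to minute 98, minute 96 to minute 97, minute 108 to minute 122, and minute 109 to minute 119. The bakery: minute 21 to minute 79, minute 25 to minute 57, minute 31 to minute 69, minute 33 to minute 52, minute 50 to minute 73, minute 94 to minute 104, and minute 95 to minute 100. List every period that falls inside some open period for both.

minute 21 to minute 46, minute 60 to minute 70, minute 94 to minute 98

First set merges to minute 12 to minute 46, minute 60 to minute 70, minute 93 to minute 98, minute 108 to minute 122.
Second set merges to minute 21 to minute 79, minute 94 to minute 104.
minute 12 to minute 46 overlaps B on minute 21 to minute 46.
minute 60 to minute 70 overlaps B on minute 60 to minute 70.
minute 93 to minute 98 overlaps B on minute 94 to minute 98.
minute 108 to minute 122 falls entirely outside B.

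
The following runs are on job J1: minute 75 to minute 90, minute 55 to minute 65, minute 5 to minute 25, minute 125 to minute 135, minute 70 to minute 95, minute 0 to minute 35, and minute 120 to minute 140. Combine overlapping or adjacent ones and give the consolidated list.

minute 0 to minute 35, minute 55 to minute 65, minute 70 to minute 95, minute 120 to minute 140

Sort by start: minute 0 to minute 35, minute 5 to minute 25, minute 55 to minute 65, minute 70 to minute 95, minute 75 to minute 90, minute 120 to minute 140, minute 125 to minute 135.
minute 5 to minute 25 overlaps/touches minute 0 to minute 35 → extend to minute 0 to minute 35.
minute 55 to minute 65 is disjoint → start new block.
minute 70 to minute 95 is disjoint → start new block.
minute 75 to minute 90 overlaps/touches minute 70 to minute 95 → extend to minute 70 to minute 95.
minute 120 to minute 140 is disjoint → start new block.
minute 125 to minute 135 overlaps/touches minute 120 to minute 140 → extend to minute 120 to minute 140.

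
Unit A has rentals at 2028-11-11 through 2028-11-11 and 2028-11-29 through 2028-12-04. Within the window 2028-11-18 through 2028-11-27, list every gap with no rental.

2028-11-18 through 2028-11-27

Covered (merged): 2028-11-11 through 2028-11-11, 2028-11-29 through 2028-12-04.
Gaps within 2028-11-18 through 2028-11-27: 2028-11-18 through 2028-11-27.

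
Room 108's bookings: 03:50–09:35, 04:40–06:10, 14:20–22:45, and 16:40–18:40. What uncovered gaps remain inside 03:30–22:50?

Covered (merged): 03:50-09:35, 14:20-22:45.
Gaps within 03:30-22:50: 03:30-03:50, 09:35-14:20, 22:45-22:50.

03:30-03:50, 09:35-14:20, 22:45-22:50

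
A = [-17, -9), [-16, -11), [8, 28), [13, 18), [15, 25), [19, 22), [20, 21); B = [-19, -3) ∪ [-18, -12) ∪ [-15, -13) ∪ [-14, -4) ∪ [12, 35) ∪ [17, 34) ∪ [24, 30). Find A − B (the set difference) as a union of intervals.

Merge the first list: [-17, -9), [8, 28).
Merge the second list: [-19, -3), [12, 35).
[-17, -9) lies entirely inside B → drops out.
[8, 28) with B removed leaves [8, 12).

[8, 12)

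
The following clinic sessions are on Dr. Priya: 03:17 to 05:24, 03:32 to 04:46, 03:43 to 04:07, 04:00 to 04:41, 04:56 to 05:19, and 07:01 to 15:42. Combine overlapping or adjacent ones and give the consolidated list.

03:17-05:24, 07:01-15:42

03:32-04:46 overlaps/touches 03:17-05:24 → extend to 03:17-05:24.
03:43-04:07 overlaps/touches 03:17-05:24 → extend to 03:17-05:24.
04:00-04:41 overlaps/touches 03:17-05:24 → extend to 03:17-05:24.
04:56-05:19 overlaps/touches 03:17-05:24 → extend to 03:17-05:24.
07:01-15:42 is disjoint → start new block.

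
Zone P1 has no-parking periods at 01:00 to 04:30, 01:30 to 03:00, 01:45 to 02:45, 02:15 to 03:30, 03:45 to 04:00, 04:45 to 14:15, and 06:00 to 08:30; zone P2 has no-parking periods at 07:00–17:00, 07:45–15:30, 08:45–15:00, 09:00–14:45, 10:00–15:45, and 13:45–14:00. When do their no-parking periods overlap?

07:00–14:15

A, merged: 01:00–04:30, 04:45–14:15.
B, merged: 07:00–17:00.
01:00–04:30 falls entirely outside B.
04:45–14:15 overlaps B on 07:00–14:15.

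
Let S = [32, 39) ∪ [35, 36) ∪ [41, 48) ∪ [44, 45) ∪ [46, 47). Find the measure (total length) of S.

14

Merged: [32, 39), [41, 48).
Lengths: 7 + 7 = 14.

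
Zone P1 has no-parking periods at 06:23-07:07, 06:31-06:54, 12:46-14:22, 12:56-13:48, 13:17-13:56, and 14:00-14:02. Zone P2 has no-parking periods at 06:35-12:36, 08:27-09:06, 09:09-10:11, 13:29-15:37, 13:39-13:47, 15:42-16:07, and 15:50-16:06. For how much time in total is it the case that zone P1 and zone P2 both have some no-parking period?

1 h 25 min

Merge the first list: 06:23–07:07, 12:46–14:22.
Merge the second list: 06:35–12:36, 13:29–15:37, 15:42–16:07.
A ∩ B = 06:35–07:07, 13:29–14:22.
Total: 32 min + 53 min = 1 h 25 min.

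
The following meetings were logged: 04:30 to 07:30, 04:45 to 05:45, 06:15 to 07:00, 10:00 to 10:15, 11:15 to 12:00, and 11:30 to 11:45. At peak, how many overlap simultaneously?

2

At 04:45, 2 of the intervals are simultaneously active.
No point has more.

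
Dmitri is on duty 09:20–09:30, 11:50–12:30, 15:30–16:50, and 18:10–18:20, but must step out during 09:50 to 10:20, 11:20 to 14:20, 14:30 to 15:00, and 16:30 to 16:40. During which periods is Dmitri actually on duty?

09:20-09:30: nothing removed.
11:50-12:30: entirely removed.
15:30-16:50 \ B = 15:30-16:30, 16:40-16:50.
18:10-18:20: nothing removed.

09:20-09:30, 15:30-16:30, 16:40-16:50, 18:10-18:20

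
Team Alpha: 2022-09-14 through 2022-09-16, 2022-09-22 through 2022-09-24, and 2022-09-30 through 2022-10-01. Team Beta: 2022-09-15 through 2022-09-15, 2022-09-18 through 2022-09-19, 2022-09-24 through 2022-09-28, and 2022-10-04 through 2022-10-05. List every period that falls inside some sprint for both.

2022-09-14 through 2022-09-16 overlaps B on 2022-09-15 through 2022-09-15.
2022-09-22 through 2022-09-24 overlaps B on 2022-09-24 through 2022-09-24.
2022-09-30 through 2022-10-01 falls entirely outside B.

2022-09-15 through 2022-09-15, 2022-09-24 through 2022-09-24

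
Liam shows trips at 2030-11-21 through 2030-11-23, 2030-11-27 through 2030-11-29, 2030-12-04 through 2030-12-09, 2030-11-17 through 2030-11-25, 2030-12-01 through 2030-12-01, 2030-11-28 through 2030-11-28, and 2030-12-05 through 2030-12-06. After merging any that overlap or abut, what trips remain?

Sort by start: 2030-11-17 through 2030-11-25, 2030-11-21 through 2030-11-23, 2030-11-27 through 2030-11-29, 2030-11-28 through 2030-11-28, 2030-12-01 through 2030-12-01, 2030-12-04 through 2030-12-09, 2030-12-05 through 2030-12-06.
2030-11-21 through 2030-11-23 overlaps/touches 2030-11-17 through 2030-11-25 → extend to 2030-11-17 through 2030-11-25.
2030-11-27 through 2030-11-29 is disjoint → start new block.
2030-11-28 through 2030-11-28 overlaps/touches 2030-11-27 through 2030-11-29 → extend to 2030-11-27 through 2030-11-29.
2030-12-01 through 2030-12-01 is disjoint → start new block.
2030-12-04 through 2030-12-09 is disjoint → start new block.
2030-12-05 through 2030-12-06 overlaps/touches 2030-12-04 through 2030-12-09 → extend to 2030-12-04 through 2030-12-09.

2030-11-17 through 2030-11-25, 2030-11-27 through 2030-11-29, 2030-12-01 through 2030-12-01, 2030-12-04 through 2030-12-09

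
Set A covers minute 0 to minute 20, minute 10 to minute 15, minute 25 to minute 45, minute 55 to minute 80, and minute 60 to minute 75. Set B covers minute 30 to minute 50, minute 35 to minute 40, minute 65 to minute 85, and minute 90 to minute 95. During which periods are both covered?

minute 30 to minute 45, minute 65 to minute 80

Merge the first list: minute 0 to minute 20, minute 25 to minute 45, minute 55 to minute 80.
Merge the second list: minute 30 to minute 50, minute 65 to minute 85, minute 90 to minute 95.
minute 0 to minute 20 falls entirely outside B.
minute 25 to minute 45 overlaps B on minute 30 to minute 45.
minute 55 to minute 80 overlaps B on minute 65 to minute 80.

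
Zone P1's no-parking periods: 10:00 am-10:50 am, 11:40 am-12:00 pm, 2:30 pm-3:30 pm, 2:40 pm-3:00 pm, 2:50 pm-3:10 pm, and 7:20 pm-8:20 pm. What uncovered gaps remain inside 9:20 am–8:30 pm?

The merged coverage is 10:00 am–10:50 am, 11:40 am–12:00 pm, 2:30 pm–3:30 pm, 7:20 pm–8:20 pm.
Gaps within 9:20 am–8:30 pm: 9:20 am–10:00 am, 10:50 am–11:40 am, 12:00 pm–2:30 pm, 3:30 pm–7:20 pm, 8:20 pm–8:30 pm.

9:20 am–10:00 am, 10:50 am–11:40 am, 12:00 pm–2:30 pm, 3:30 pm–7:20 pm, 8:20 pm–8:30 pm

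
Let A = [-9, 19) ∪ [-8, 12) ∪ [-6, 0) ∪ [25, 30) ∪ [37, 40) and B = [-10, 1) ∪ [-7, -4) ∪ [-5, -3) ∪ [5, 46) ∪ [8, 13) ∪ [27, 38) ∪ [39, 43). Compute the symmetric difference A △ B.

First set merges to [-9, 19), [25, 30), [37, 40).
Second set merges to [-10, 1), [5, 46).
Only in the first: [1, 5).
Only in the second: [-10, -9), [19, 25), [30, 37), [40, 46).
Together these are the periods covered by exactly one.

[-10, -9) ∪ [1, 5) ∪ [19, 25) ∪ [30, 37) ∪ [40, 46)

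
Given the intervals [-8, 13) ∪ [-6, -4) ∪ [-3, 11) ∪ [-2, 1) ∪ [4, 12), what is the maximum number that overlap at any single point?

3

Walk the sorted start/end points keeping a running depth.
The depth first hits 3 at -2.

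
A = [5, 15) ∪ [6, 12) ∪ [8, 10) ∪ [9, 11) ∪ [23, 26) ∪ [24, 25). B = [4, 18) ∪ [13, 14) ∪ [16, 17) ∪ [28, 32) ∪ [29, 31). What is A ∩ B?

A, merged: [5, 15), [23, 26).
B, merged: [4, 18), [28, 32).
[5, 15) overlaps B on [5, 15).
[23, 26) falls entirely outside B.

[5, 15)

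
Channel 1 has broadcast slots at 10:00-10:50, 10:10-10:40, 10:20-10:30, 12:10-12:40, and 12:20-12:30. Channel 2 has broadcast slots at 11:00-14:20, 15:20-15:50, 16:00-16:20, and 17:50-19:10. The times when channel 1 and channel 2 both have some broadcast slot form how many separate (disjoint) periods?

1

A, merged: 10:00–10:50, 12:10–12:40.
A ∩ B = 12:10–12:40.
That is 1 disjoint piece.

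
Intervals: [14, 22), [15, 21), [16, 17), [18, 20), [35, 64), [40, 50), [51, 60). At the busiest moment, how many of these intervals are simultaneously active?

Walk the sorted start/end points keeping a running depth.
The depth first hits 3 at 16.

3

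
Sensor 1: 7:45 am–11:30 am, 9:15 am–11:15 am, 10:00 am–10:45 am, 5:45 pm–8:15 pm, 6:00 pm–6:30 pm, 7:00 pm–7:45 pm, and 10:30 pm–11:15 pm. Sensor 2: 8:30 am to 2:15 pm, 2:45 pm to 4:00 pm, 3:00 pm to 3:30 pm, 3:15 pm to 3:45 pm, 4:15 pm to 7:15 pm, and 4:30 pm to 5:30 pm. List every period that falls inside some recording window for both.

8:30 am–11:30 am, 5:45 pm–7:15 pm

Merge the first list: 7:45 am–11:30 am, 5:45 pm–8:15 pm, 10:30 pm–11:15 pm.
Merge the second list: 8:30 am–2:15 pm, 2:45 pm–4:00 pm, 4:15 pm–7:15 pm.
7:45 am–11:30 am meets the second set on 8:30 am–11:30 am.
5:45 pm–8:15 pm meets the second set on 5:45 pm–7:15 pm.
10:30 pm–11:15 pm: no overlap with the second set.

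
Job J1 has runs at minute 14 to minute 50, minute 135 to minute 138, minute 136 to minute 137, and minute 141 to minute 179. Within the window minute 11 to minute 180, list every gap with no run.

minute 11 to minute 14, minute 50 to minute 135, minute 138 to minute 141, minute 179 to minute 180

After merging, the occupied span is minute 14 to minute 50, minute 135 to minute 138, minute 141 to minute 179.
Gaps within minute 11 to minute 180: minute 11 to minute 14, minute 50 to minute 135, minute 138 to minute 141, minute 179 to minute 180.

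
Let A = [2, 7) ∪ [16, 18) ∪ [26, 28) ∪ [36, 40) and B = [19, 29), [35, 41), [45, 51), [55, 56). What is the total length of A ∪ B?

30

A ∪ B = [2, 7), [16, 18), [19, 29), [35, 41), [45, 51), [55, 56).
Total: 5 + 2 + 10 + 6 + 6 + 1 = 30.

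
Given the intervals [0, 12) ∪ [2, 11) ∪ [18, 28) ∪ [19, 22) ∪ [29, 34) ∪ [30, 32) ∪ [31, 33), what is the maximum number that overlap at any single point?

Sweep endpoints in order; track running count of active intervals.
Peak of 3 reached at 31.

3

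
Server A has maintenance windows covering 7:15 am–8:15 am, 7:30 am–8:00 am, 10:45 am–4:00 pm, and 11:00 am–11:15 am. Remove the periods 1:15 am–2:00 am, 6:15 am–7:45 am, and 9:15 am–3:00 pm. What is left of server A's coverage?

Merge the first list: 7:15 am–8:15 am, 10:45 am–4:00 pm.
7:15 am–8:15 am minus B → 7:45 am–8:15 am.
10:45 am–4:00 pm minus B → 3:00 pm–4:00 pm.

7:45 am–8:15 am, 3:00 pm–4:00 pm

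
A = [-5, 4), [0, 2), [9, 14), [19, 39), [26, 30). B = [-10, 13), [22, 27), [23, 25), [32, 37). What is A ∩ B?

[-5, 4) ∪ [9, 13) ∪ [22, 27) ∪ [32, 37)

Merge the first list: [-5, 4), [9, 14), [19, 39).
Merge the second list: [-10, 13), [22, 27), [32, 37).
[-5, 4) overlaps B on [-5, 4).
[9, 14) overlaps B on [9, 13).
[19, 39) overlaps B on [22, 27), [32, 37).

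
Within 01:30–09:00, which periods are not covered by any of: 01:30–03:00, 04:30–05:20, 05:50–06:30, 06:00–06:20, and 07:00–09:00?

After merging, the occupied span is 01:30-03:00, 04:30-05:20, 05:50-06:30, 07:00-09:00.
Complement within 01:30-09:00: 03:00-04:30, 05:20-05:50, 06:30-07:00.

03:00-04:30, 05:20-05:50, 06:30-07:00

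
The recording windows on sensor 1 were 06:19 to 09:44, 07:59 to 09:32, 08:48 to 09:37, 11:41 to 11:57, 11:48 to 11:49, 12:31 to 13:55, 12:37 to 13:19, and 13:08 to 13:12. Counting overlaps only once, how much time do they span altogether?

Merged: 06:19–09:44, 11:41–11:57, 12:31–13:55.
Lengths: 3 h 25 min + 16 min + 1 h 24 min = 5 h 5 min.

5 h 5 min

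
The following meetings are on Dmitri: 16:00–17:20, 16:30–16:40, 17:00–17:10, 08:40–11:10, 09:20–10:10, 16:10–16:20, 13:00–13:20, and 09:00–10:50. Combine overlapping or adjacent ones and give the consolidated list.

Sort by start: 08:40-11:10, 09:00-10:50, 09:20-10:10, 13:00-13:20, 16:00-17:20, 16:10-16:20, 16:30-16:40, 17:00-17:10.
09:00-10:50 overlaps/touches 08:40-11:10 → extend to 08:40-11:10.
09:20-10:10 overlaps/touches 08:40-11:10 → extend to 08:40-11:10.
13:00-13:20 is disjoint → start new block.
16:00-17:20 is disjoint → start new block.
16:10-16:20 overlaps/touches 16:00-17:20 → extend to 16:00-17:20.
16:30-16:40 overlaps/touches 16:00-17:20 → extend to 16:00-17:20.
17:00-17:10 overlaps/touches 16:00-17:20 → extend to 16:00-17:20.

08:40-11:10, 13:00-13:20, 16:00-17:20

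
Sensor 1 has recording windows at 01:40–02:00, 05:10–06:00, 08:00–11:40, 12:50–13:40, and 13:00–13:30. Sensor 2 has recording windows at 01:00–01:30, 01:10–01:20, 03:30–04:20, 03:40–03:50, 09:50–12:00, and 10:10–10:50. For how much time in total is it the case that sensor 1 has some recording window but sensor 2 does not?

First set merges to 01:40–02:00, 05:10–06:00, 08:00–11:40, 12:50–13:40.
Second set merges to 01:00–01:30, 03:30–04:20, 09:50–12:00.
A \ B = 01:40–02:00, 05:10–06:00, 08:00–09:50, 12:50–13:40.
Total: 20 min + 50 min + 1 h 50 min + 50 min = 3 h 50 min.

3 h 50 min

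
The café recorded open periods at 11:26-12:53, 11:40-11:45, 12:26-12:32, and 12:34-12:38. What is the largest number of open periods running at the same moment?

2

At 11:40, 2 of the intervals are simultaneously active.
No point has more.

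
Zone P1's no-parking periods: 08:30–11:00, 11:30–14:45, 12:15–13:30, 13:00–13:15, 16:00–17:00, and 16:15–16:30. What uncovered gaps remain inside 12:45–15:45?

After merging, the occupied span is 08:30–11:00, 11:30–14:45, 16:00–17:00.
Complement within 12:45–15:45: 14:45–15:45.

14:45–15:45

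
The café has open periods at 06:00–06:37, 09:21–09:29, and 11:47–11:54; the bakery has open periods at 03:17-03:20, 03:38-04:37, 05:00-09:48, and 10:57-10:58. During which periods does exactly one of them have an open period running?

03:17-03:20, 03:38-04:37, 05:00-06:00, 06:37-09:21, 09:29-09:48, 10:57-10:58, 11:47-11:54

A \ B = 11:47-11:54.
B \ A = 03:17-03:20, 03:38-04:37, 05:00-06:00, 06:37-09:21, 09:29-09:48, 10:57-10:58.
Union of the two gives the symmetric difference.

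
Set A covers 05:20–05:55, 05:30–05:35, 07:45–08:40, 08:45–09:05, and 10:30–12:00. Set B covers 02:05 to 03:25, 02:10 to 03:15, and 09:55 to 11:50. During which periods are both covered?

10:30-11:50

Merge the first list: 05:20-05:55, 07:45-08:40, 08:45-09:05, 10:30-12:00.
Merge the second list: 02:05-03:25, 09:55-11:50.
05:20-05:55: no overlap with the second set.
07:45-08:40: no overlap with the second set.
08:45-09:05: no overlap with the second set.
10:30-12:00 meets the second set on 10:30-11:50.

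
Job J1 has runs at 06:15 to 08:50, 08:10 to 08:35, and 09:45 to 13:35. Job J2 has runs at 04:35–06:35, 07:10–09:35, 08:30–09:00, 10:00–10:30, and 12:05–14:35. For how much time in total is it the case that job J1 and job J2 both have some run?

Merge the first list: 06:15–08:50, 09:45–13:35.
Merge the second list: 04:35–06:35, 07:10–09:35, 10:00–10:30, 12:05–14:35.
A ∩ B = 06:15–06:35, 07:10–08:50, 10:00–10:30, 12:05–13:35.
Total: 20 min + 1 h 40 min + 30 min + 1 h 30 min = 4 h.

4 h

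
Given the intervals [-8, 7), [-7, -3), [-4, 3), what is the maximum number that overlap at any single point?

Sweep endpoints in order; track running count of active intervals.
Peak of 3 reached at -4.

3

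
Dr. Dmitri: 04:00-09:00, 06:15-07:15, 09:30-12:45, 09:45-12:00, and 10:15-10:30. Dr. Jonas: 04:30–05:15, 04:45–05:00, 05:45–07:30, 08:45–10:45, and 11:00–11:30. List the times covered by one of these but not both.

04:00-04:30, 05:15-05:45, 07:30-08:45, 09:00-09:30, 10:45-11:00, 11:30-12:45

Merge the first list: 04:00-09:00, 09:30-12:45.
Merge the second list: 04:30-05:15, 05:45-07:30, 08:45-10:45, 11:00-11:30.
Only in the first: 04:00-04:30, 05:15-05:45, 07:30-08:45, 10:45-11:00, 11:30-12:45.
Only in the second: 09:00-09:30.
Together these are the periods covered by exactly one.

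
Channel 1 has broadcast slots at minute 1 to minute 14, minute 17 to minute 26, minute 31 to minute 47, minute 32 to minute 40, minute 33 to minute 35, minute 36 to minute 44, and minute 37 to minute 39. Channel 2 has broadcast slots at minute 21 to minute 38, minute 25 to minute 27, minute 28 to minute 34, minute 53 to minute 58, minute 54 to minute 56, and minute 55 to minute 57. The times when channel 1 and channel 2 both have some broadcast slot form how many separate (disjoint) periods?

Merge the first list: minute 1 to minute 14, minute 17 to minute 26, minute 31 to minute 47.
Merge the second list: minute 21 to minute 38, minute 53 to minute 58.
A ∩ B = minute 21 to minute 26, minute 31 to minute 38.
That is 2 disjoint pieces.

2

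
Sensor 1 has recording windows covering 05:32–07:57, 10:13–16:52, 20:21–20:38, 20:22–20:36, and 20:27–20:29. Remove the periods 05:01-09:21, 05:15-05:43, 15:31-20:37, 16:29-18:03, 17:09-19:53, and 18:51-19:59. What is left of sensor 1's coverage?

First set merges to 05:32–07:57, 10:13–16:52, 20:21–20:38.
Second set merges to 05:01–09:21, 15:31–20:37.
05:32–07:57: fully covered by B → removed.
10:13–16:52 minus B → 10:13–15:31.
20:21–20:38 minus B → 20:37–20:38.

10:13–15:31, 20:37–20:38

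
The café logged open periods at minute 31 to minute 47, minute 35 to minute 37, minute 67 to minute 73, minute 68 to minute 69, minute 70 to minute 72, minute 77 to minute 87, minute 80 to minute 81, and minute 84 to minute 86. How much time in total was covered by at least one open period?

32 minutes

Merged: minute 31 to minute 47, minute 67 to minute 73, minute 77 to minute 87.
Lengths: 16 minutes + 6 minutes + 10 minutes = 32 minutes.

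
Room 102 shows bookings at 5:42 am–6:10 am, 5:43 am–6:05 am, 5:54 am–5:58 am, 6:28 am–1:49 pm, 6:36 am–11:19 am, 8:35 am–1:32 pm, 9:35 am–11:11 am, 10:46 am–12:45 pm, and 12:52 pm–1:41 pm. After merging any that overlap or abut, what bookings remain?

5:42 am–6:10 am, 6:28 am–1:49 pm

5:43 am–6:05 am overlaps/touches 5:42 am–6:10 am → extend to 5:42 am–6:10 am.
5:54 am–5:58 am overlaps/touches 5:42 am–6:10 am → extend to 5:42 am–6:10 am.
6:28 am–1:49 pm is disjoint → start new block.
6:36 am–11:19 am overlaps/touches 6:28 am–1:49 pm → extend to 6:28 am–1:49 pm.
8:35 am–1:32 pm overlaps/touches 6:28 am–1:49 pm → extend to 6:28 am–1:49 pm.
9:35 am–11:11 am overlaps/touches 6:28 am–1:49 pm → extend to 6:28 am–1:49 pm.
10:46 am–12:45 pm overlaps/touches 6:28 am–1:49 pm → extend to 6:28 am–1:49 pm.
12:52 pm–1:41 pm overlaps/touches 6:28 am–1:49 pm → extend to 6:28 am–1:49 pm.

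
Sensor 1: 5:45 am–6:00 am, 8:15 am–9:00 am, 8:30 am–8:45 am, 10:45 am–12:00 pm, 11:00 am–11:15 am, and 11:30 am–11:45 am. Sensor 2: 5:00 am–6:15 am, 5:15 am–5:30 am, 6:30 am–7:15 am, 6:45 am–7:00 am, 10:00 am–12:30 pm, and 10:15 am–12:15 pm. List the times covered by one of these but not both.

A, merged: 5:45 am–6:00 am, 8:15 am–9:00 am, 10:45 am–12:00 pm.
B, merged: 5:00 am–6:15 am, 6:30 am–7:15 am, 10:00 am–12:30 pm.
A but not B: 8:15 am–9:00 am.
B but not A: 5:00 am–5:45 am, 6:00 am–6:15 am, 6:30 am–7:15 am, 10:00 am–10:45 am, 12:00 pm–12:30 pm.
Combining gives A △ B.

5:00 am–5:45 am, 6:00 am–6:15 am, 6:30 am–7:15 am, 8:15 am–9:00 am, 10:00 am–10:45 am, 12:00 pm–12:30 pm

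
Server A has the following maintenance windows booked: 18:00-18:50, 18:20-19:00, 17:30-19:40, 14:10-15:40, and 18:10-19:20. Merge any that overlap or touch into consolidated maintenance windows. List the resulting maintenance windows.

14:10–15:40, 17:30–19:40

Sort by start: 14:10–15:40, 17:30–19:40, 18:00–18:50, 18:10–19:20, 18:20–19:00.
17:30–19:40 is disjoint → start new block.
18:00–18:50 overlaps/touches 17:30–19:40 → extend to 17:30–19:40.
18:10–19:20 overlaps/touches 17:30–19:40 → extend to 17:30–19:40.
18:20–19:00 overlaps/touches 17:30–19:40 → extend to 17:30–19:40.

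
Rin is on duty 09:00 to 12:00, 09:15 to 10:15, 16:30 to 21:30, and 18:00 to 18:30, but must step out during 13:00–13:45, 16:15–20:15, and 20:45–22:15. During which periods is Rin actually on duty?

09:00-12:00, 20:15-20:45

A, merged: 09:00-12:00, 16:30-21:30.
09:00-12:00 is untouched.
16:30-21:30 with B removed leaves 20:15-20:45.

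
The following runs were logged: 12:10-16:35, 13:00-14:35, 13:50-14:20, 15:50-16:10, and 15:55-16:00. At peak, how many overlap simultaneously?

3

Sweep endpoints in order; track running count of active intervals.
Peak of 3 reached at 13:50.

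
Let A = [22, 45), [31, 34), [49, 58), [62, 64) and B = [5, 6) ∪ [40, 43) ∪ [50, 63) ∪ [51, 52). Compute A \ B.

First set merges to [22, 45), [49, 58), [62, 64).
Second set merges to [5, 6), [40, 43), [50, 63).
[22, 45) with B removed leaves [22, 40), [43, 45).
[49, 58) with B removed leaves [49, 50).
[62, 64) with B removed leaves [63, 64).

[22, 40) ∪ [43, 45) ∪ [49, 50) ∪ [63, 64)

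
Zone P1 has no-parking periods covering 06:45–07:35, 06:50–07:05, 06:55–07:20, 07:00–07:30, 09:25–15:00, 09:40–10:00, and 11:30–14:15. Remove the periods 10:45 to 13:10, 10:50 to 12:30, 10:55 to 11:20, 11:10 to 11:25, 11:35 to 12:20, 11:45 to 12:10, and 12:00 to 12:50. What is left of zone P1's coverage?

Merge the first list: 06:45-07:35, 09:25-15:00.
Merge the second list: 10:45-13:10.
06:45-07:35: nothing removed.
09:25-15:00 \ B = 09:25-10:45, 13:10-15:00.

06:45-07:35, 09:25-10:45, 13:10-15:00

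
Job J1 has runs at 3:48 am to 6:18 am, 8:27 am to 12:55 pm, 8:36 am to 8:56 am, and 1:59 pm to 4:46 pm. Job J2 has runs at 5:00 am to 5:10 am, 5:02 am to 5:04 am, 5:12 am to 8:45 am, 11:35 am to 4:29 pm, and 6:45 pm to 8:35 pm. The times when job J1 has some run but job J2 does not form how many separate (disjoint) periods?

4

First set merges to 3:48 am–6:18 am, 8:27 am–12:55 pm, 1:59 pm–4:46 pm.
Second set merges to 5:00 am–5:10 am, 5:12 am–8:45 am, 11:35 am–4:29 pm, 6:45 pm–8:35 pm.
A \ B = 3:48 am–5:00 am, 5:10 am–5:12 am, 8:45 am–11:35 am, 4:29 pm–4:46 pm.
That is 4 disjoint pieces.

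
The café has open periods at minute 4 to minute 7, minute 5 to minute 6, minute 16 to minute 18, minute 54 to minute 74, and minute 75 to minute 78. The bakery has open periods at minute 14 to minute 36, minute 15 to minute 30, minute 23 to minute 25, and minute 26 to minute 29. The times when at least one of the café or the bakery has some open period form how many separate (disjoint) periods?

Merge the first list: minute 4 to minute 7, minute 16 to minute 18, minute 54 to minute 74, minute 75 to minute 78.
Merge the second list: minute 14 to minute 36.
A ∪ B = minute 4 to minute 7, minute 14 to minute 36, minute 54 to minute 74, minute 75 to minute 78.
That is 4 disjoint pieces.

4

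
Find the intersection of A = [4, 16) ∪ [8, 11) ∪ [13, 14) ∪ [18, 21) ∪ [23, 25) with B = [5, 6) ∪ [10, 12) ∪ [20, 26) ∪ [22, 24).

[5, 6) ∪ [10, 12) ∪ [20, 21) ∪ [23, 25)

A, merged: [4, 16), [18, 21), [23, 25).
B, merged: [5, 6), [10, 12), [20, 26).
[4, 16) overlaps B on [5, 6), [10, 12).
[18, 21) overlaps B on [20, 21).
[23, 25) overlaps B on [23, 25).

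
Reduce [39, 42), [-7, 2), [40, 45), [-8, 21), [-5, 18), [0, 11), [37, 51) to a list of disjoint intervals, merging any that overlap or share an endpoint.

[-8, 21) ∪ [37, 51)

Sort by start: [-8, 21), [-7, 2), [-5, 18), [0, 11), [37, 51), [39, 42), [40, 45).
[-7, 2) overlaps/touches [-8, 21) → extend to [-8, 21).
[-5, 18) overlaps/touches [-8, 21) → extend to [-8, 21).
[0, 11) overlaps/touches [-8, 21) → extend to [-8, 21).
[37, 51) is disjoint → start new block.
[39, 42) overlaps/touches [37, 51) → extend to [37, 51).
[40, 45) overlaps/touches [37, 51) → extend to [37, 51).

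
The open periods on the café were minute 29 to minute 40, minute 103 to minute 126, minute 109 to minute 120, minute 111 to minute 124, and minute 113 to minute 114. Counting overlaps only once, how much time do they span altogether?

34 minutes

Merged: minute 29 to minute 40, minute 103 to minute 126.
Lengths: 11 minutes + 23 minutes = 34 minutes.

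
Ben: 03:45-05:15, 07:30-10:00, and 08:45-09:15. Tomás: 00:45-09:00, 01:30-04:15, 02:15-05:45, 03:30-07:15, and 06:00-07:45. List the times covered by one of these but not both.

00:45–03:45, 05:15–07:30, 09:00–10:00

First set merges to 03:45–05:15, 07:30–10:00.
Second set merges to 00:45–09:00.
Only in the first: 09:00–10:00.
Only in the second: 00:45–03:45, 05:15–07:30.
Together these are the periods covered by exactly one.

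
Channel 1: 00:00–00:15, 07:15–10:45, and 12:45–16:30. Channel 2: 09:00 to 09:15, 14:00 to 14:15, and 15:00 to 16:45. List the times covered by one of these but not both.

Only in the first: 00:00-00:15, 07:15-09:00, 09:15-10:45, 12:45-14:00, 14:15-15:00.
Only in the second: 16:30-16:45.
Together these are the periods covered by exactly one.

00:00-00:15, 07:15-09:00, 09:15-10:45, 12:45-14:00, 14:15-15:00, 16:30-16:45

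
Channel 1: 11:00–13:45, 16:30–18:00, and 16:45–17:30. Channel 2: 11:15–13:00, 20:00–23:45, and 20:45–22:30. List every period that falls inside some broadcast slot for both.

Merge the first list: 11:00–13:45, 16:30–18:00.
Merge the second list: 11:15–13:00, 20:00–23:45.
11:00–13:45 meets the second set on 11:15–13:00.
16:30–18:00: no overlap with the second set.

11:15–13:00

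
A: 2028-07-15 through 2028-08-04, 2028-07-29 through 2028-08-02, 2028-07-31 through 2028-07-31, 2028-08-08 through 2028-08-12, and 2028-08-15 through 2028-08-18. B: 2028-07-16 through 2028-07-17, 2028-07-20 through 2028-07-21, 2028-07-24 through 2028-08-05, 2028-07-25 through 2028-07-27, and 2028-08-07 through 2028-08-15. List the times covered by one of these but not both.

A, merged: 2028-07-15 through 2028-08-04, 2028-08-08 through 2028-08-12, 2028-08-15 through 2028-08-18.
B, merged: 2028-07-16 through 2028-07-17, 2028-07-20 through 2028-07-21, 2028-07-24 through 2028-08-05, 2028-08-07 through 2028-08-15.
A \ B = 2028-07-15 through 2028-07-15, 2028-07-18 through 2028-07-19, 2028-07-22 through 2028-07-23, 2028-08-16 through 2028-08-18.
B \ A = 2028-08-05 through 2028-08-05, 2028-08-07 through 2028-08-07, 2028-08-13 through 2028-08-14.
Union of the two gives the symmetric difference.

2028-07-15 through 2028-07-15, 2028-07-18 through 2028-07-19, 2028-07-22 through 2028-07-23, 2028-08-05 through 2028-08-05, 2028-08-07 through 2028-08-07, 2028-08-13 through 2028-08-14, 2028-08-16 through 2028-08-18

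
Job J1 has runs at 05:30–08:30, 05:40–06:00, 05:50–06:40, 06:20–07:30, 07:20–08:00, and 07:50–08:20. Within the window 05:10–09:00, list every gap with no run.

The merged coverage is 05:30–08:30.
Uncovered inside 05:10–09:00: 05:10–05:30, 08:30–09:00.

05:10–05:30, 08:30–09:00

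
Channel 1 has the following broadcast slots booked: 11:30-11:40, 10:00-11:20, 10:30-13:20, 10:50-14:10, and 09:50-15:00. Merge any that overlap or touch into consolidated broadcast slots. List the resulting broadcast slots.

09:50–15:00

Sort by start: 09:50–15:00, 10:00–11:20, 10:30–13:20, 10:50–14:10, 11:30–11:40.
10:00–11:20 overlaps/touches 09:50–15:00 → extend to 09:50–15:00.
10:30–13:20 overlaps/touches 09:50–15:00 → extend to 09:50–15:00.
10:50–14:10 overlaps/touches 09:50–15:00 → extend to 09:50–15:00.
11:30–11:40 overlaps/touches 09:50–15:00 → extend to 09:50–15:00.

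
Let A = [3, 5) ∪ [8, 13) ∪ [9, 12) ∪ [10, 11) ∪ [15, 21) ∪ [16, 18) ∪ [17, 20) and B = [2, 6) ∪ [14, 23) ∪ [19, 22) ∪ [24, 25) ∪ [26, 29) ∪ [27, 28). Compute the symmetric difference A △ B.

[2, 3) ∪ [5, 6) ∪ [8, 13) ∪ [14, 15) ∪ [21, 23) ∪ [24, 25) ∪ [26, 29)

First set merges to [3, 5), [8, 13), [15, 21).
Second set merges to [2, 6), [14, 23), [24, 25), [26, 29).
A but not B: [8, 13).
B but not A: [2, 3), [5, 6), [14, 15), [21, 23), [24, 25), [26, 29).
Combining gives A △ B.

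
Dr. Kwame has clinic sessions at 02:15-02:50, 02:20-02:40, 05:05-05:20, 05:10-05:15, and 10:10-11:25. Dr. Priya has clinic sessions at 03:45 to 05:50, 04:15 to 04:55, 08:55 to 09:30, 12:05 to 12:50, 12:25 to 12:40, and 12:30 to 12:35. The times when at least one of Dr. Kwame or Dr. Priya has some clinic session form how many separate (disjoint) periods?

5

A, merged: 02:15–02:50, 05:05–05:20, 10:10–11:25.
B, merged: 03:45–05:50, 08:55–09:30, 12:05–12:50.
A ∪ B = 02:15–02:50, 03:45–05:50, 08:55–09:30, 10:10–11:25, 12:05–12:50.
That is 5 disjoint pieces.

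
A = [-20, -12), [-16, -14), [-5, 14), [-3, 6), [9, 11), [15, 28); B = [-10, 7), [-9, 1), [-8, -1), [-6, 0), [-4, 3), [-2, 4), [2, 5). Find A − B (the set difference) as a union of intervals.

A, merged: [-20, -12), [-5, 14), [15, 28).
B, merged: [-10, 7).
[-20, -12): no B overlap → unchanged.
[-5, 14) minus B → [7, 14).
[15, 28): no B overlap → unchanged.

[-20, -12) ∪ [7, 14) ∪ [15, 28)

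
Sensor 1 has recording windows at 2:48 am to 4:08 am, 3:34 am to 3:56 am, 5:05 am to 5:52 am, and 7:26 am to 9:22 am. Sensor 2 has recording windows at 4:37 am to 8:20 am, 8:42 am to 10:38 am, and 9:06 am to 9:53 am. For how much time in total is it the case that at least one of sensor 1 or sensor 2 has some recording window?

A, merged: 2:48 am–4:08 am, 5:05 am–5:52 am, 7:26 am–9:22 am.
B, merged: 4:37 am–8:20 am, 8:42 am–10:38 am.
A ∪ B = 2:48 am–4:08 am, 4:37 am–10:38 am.
Total: 1 h 20 min + 6 h 1 min = 7 h 21 min.

7 h 21 min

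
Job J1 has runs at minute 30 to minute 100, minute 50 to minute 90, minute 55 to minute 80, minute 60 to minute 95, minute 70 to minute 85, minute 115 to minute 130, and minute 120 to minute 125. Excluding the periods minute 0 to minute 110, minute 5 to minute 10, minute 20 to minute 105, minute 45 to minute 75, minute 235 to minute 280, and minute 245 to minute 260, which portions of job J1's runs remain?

Merge the first list: minute 30 to minute 100, minute 115 to minute 130.
Merge the second list: minute 0 to minute 110, minute 235 to minute 280.
minute 30 to minute 100: fully covered by B → removed.
minute 115 to minute 130: no B overlap → unchanged.

minute 115 to minute 130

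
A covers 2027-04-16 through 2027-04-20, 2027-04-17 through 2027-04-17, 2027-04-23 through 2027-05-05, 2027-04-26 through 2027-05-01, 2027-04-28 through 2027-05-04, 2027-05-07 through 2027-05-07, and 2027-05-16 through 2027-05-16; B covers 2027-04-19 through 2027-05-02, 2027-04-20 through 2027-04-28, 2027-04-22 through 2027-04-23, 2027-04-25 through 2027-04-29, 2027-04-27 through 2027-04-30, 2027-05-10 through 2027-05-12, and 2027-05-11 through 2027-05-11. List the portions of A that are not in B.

2027-04-16 through 2027-04-18, 2027-05-03 through 2027-05-05, 2027-05-07 through 2027-05-07, 2027-05-16 through 2027-05-16

Merge the first list: 2027-04-16 through 2027-04-20, 2027-04-23 through 2027-05-05, 2027-05-07 through 2027-05-07, 2027-05-16 through 2027-05-16.
Merge the second list: 2027-04-19 through 2027-05-02, 2027-05-10 through 2027-05-12.
2027-04-16 through 2027-04-20 with B removed leaves 2027-04-16 through 2027-04-18.
2027-04-23 through 2027-05-05 with B removed leaves 2027-05-03 through 2027-05-05.
2027-05-07 through 2027-05-07 is untouched.
2027-05-16 through 2027-05-16 is untouched.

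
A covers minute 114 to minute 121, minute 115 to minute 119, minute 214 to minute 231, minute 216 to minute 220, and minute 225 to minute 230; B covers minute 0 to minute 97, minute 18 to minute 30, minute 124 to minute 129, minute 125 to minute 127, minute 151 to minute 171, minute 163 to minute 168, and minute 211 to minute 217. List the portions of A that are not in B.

Merge the first list: minute 114 to minute 121, minute 214 to minute 231.
Merge the second list: minute 0 to minute 97, minute 124 to minute 129, minute 151 to minute 171, minute 211 to minute 217.
minute 114 to minute 121: nothing removed.
minute 214 to minute 231 \ B = minute 217 to minute 231.

minute 114 to minute 121, minute 217 to minute 231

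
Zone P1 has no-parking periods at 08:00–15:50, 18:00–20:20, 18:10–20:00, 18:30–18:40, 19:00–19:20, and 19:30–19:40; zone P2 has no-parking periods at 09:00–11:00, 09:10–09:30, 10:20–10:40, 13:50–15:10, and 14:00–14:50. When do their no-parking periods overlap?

09:00–11:00, 13:50–15:10

A, merged: 08:00–15:50, 18:00–20:20.
B, merged: 09:00–11:00, 13:50–15:10.
08:00–15:50 meets the second set on 09:00–11:00, 13:50–15:10.
18:00–20:20: no overlap with the second set.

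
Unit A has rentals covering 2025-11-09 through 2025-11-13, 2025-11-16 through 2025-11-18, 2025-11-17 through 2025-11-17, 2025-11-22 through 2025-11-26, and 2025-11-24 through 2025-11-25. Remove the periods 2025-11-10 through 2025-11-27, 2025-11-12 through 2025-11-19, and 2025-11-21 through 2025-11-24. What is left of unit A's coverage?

First set merges to 2025-11-09 through 2025-11-13, 2025-11-16 through 2025-11-18, 2025-11-22 through 2025-11-26.
Second set merges to 2025-11-10 through 2025-11-27.
2025-11-09 through 2025-11-13 \ B = 2025-11-09 through 2025-11-09.
2025-11-16 through 2025-11-18: entirely removed.
2025-11-22 through 2025-11-26: entirely removed.

2025-11-09 through 2025-11-09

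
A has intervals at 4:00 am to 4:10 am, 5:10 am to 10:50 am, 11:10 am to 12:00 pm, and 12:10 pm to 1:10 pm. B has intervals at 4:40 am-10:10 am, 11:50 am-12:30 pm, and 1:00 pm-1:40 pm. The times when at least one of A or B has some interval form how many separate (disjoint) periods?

3

A ∪ B = 4:00 am-4:10 am, 4:40 am-10:50 am, 11:10 am-1:40 pm.
That is 3 disjoint pieces.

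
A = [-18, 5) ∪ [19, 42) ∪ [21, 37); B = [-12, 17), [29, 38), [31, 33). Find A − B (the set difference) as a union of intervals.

[-18, -12) ∪ [19, 29) ∪ [38, 42)

Merge the first list: [-18, 5), [19, 42).
Merge the second list: [-12, 17), [29, 38).
[-18, 5) minus B → [-18, -12).
[19, 42) minus B → [19, 29), [38, 42).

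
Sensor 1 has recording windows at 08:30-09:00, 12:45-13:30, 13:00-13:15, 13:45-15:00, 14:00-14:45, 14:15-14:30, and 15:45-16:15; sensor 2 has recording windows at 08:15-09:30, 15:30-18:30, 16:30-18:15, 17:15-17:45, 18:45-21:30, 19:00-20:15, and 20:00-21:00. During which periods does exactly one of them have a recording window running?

08:15–08:30, 09:00–09:30, 12:45–13:30, 13:45–15:00, 15:30–15:45, 16:15–18:30, 18:45–21:30

A, merged: 08:30–09:00, 12:45–13:30, 13:45–15:00, 15:45–16:15.
B, merged: 08:15–09:30, 15:30–18:30, 18:45–21:30.
A \ B = 12:45–13:30, 13:45–15:00.
B \ A = 08:15–08:30, 09:00–09:30, 15:30–15:45, 16:15–18:30, 18:45–21:30.
Union of the two gives the symmetric difference.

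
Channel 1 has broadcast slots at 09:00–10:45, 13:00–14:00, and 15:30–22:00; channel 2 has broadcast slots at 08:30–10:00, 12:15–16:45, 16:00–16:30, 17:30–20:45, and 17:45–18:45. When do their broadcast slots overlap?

Second set merges to 08:30-10:00, 12:15-16:45, 17:30-20:45.
09:00-10:45 ∩ B → 09:00-10:00.
13:00-14:00 ∩ B → 13:00-14:00.
15:30-22:00 ∩ B → 15:30-16:45, 17:30-20:45.

09:00-10:00, 13:00-14:00, 15:30-16:45, 17:30-20:45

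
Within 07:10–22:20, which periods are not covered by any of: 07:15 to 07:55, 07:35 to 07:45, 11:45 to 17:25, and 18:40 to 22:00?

07:10–07:15, 07:55–11:45, 17:25–18:40, 22:00–22:20

After merging, the occupied span is 07:15–07:55, 11:45–17:25, 18:40–22:00.
Gaps within 07:10–22:20: 07:10–07:15, 07:55–11:45, 17:25–18:40, 22:00–22:20.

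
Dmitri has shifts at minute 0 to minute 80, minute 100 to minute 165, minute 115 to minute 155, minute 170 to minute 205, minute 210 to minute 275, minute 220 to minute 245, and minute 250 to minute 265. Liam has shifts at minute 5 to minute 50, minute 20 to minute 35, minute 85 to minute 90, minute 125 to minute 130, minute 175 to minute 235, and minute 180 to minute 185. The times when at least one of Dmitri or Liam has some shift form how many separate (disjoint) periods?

Merge the first list: minute 0 to minute 80, minute 100 to minute 165, minute 170 to minute 205, minute 210 to minute 275.
Merge the second list: minute 5 to minute 50, minute 85 to minute 90, minute 125 to minute 130, minute 175 to minute 235.
A ∪ B = minute 0 to minute 80, minute 85 to minute 90, minute 100 to minute 165, minute 170 to minute 275.
That is 4 disjoint pieces.

4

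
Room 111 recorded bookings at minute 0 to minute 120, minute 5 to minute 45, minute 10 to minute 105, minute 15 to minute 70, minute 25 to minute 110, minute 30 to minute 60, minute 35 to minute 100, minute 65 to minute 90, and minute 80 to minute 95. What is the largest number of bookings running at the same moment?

At minute 35, 7 of the intervals are simultaneously active.
No point has more.

7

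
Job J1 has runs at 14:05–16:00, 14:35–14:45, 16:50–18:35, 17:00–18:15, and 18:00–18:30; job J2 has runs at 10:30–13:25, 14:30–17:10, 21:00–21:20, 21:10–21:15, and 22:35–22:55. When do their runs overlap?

Merge the first list: 14:05–16:00, 16:50–18:35.
Merge the second list: 10:30–13:25, 14:30–17:10, 21:00–21:20, 22:35–22:55.
14:05–16:00 ∩ B → 14:30–16:00.
16:50–18:35 ∩ B → 16:50–17:10.

14:30–16:00, 16:50–17:10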